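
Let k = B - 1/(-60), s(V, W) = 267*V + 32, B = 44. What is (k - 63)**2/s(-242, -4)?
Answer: -1297321/232495200 ≈ -0.0055800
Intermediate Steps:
s(V, W) = 32 + 267*V
k = 2641/60 (k = 44 - 1/(-60) = 44 - 1*(-1/60) = 44 + 1/60 = 2641/60 ≈ 44.017)
(k - 63)**2/s(-242, -4) = (2641/60 - 63)**2/(32 + 267*(-242)) = (-1139/60)**2/(32 - 64614) = (1297321/3600)/(-64582) = (1297321/3600)*(-1/64582) = -1297321/232495200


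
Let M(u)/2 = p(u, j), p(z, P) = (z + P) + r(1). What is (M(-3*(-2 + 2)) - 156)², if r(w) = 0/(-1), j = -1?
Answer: 24964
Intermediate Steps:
r(w) = 0 (r(w) = 0*(-1) = 0)
p(z, P) = P + z (p(z, P) = (z + P) + 0 = (P + z) + 0 = P + z)
M(u) = -2 + 2*u (M(u) = 2*(-1 + u) = -2 + 2*u)
(M(-3*(-2 + 2)) - 156)² = ((-2 + 2*(-3*(-2 + 2))) - 156)² = ((-2 + 2*(-3*0)) - 156)² = ((-2 + 2*0) - 156)² = ((-2 + 0) - 156)² = (-2 - 156)² = (-158)² = 24964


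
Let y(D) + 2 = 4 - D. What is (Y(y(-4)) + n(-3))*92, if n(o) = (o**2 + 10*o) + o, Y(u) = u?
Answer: -1656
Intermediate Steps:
y(D) = 2 - D (y(D) = -2 + (4 - D) = 2 - D)
n(o) = o**2 + 11*o
(Y(y(-4)) + n(-3))*92 = ((2 - 1*(-4)) - 3*(11 - 3))*92 = ((2 + 4) - 3*8)*92 = (6 - 24)*92 = -18*92 = -1656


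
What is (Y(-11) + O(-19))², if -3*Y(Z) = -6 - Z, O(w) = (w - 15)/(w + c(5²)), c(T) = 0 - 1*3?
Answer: 16/1089 ≈ 0.014692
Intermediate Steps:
c(T) = -3 (c(T) = 0 - 3 = -3)
O(w) = (-15 + w)/(-3 + w) (O(w) = (w - 15)/(w - 3) = (-15 + w)/(-3 + w))
Y(Z) = 2 + Z/3 (Y(Z) = -(-6 - Z)/3 = 2 + Z/3)
(Y(-11) + O(-19))² = ((2 + (⅓)*(-11)) + (-15 - 19)/(-3 - 19))² = ((2 - 11/3) - 34/(-22))² = (-5/3 - 1/22*(-34))² = (-5/3 + 17/11)² = (-4/33)² = 16/1089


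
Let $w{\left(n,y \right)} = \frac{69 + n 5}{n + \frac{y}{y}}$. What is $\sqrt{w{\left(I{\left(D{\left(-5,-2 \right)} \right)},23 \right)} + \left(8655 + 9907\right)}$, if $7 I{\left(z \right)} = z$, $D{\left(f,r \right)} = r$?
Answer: $\frac{\sqrt{466415}}{5} \approx 136.59$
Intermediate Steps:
$I{\left(z \right)} = \frac{z}{7}$
$w{\left(n,y \right)} = \frac{69 + 5 n}{1 + n}$ ($w{\left(n,y \right)} = \frac{69 + 5 n}{n + 1} = \frac{69 + 5 n}{1 + n}$)
$\sqrt{w{\left(I{\left(D{\left(-5,-2 \right)} \right)},23 \right)} + \left(8655 + 9907\right)} = \sqrt{\frac{69 + 5 \cdot \frac{1}{7} \left(-2\right)}{1 + \frac{1}{7} \left(-2\right)} + \left(8655 + 9907\right)} = \sqrt{\frac{69 + 5 \left(- \frac{2}{7}\right)}{1 - \frac{2}{7}} + 18562} = \sqrt{\frac{69 - \frac{10}{7}}{\frac{5}{7}} + 18562} = \sqrt{\frac{7}{5} \cdot \frac{473}{7} + 18562} = \sqrt{\frac{473}{5} + 18562} = \sqrt{\frac{93283}{5}} = \frac{\sqrt{466415}}{5}$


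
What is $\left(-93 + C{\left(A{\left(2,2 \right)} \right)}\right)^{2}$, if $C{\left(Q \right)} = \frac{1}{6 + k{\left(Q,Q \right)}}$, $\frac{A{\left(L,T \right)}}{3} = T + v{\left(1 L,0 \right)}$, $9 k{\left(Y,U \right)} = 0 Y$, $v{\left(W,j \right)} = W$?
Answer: $\frac{310249}{36} \approx 8618.0$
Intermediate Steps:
$k{\left(Y,U \right)} = 0$ ($k{\left(Y,U \right)} = \frac{0 Y}{9} = \frac{1}{9} \cdot 0 = 0$)
$A{\left(L,T \right)} = 3 L + 3 T$ ($A{\left(L,T \right)} = 3 \left(T + 1 L\right) = 3 \left(T + L\right) = 3 \left(L + T\right) = 3 L + 3 T$)
$C{\left(Q \right)} = \frac{1}{6}$ ($C{\left(Q \right)} = \frac{1}{6 + 0} = \frac{1}{6}$)
$\left(-93 + C{\left(A{\left(2,2 \right)} \right)}\right)^{2} = \left(-93 + \frac{1}{6}\right)^{2} = \left(- \frac{557}{6}\right)^{2} = \frac{310249}{36}$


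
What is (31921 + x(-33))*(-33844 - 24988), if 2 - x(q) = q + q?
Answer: -1881976848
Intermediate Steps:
x(q) = 2 - 2*q (x(q) = 2 - (q + q) = 2 - 2*q)
(31921 + x(-33))*(-33844 - 24988) = (31921 + (2 - 2*(-33)))*(-33844 - 24988) = (31921 + (2 + 66))*(-58832) = (31921 + 68)*(-58832) = 31989*(-58832) = -1881976848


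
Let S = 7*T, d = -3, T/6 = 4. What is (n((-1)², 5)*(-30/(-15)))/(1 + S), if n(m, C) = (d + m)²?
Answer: 8/169 ≈ 0.047337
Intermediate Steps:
T = 24 (T = 6*4 = 24)
n(m, C) = (-3 + m)²
S = 168 (S = 7*24 = 168)
(n((-1)², 5)*(-30/(-15)))/(1 + S) = ((-3 + (-1)²)²*(-30/(-15)))/(1 + 168) = ((-3 + 1)²*(-30*(-1/15)))/169 = ((-2)²*2)*(1/169) = (4*2)*(1/169) = 8*(1/169) = 8/169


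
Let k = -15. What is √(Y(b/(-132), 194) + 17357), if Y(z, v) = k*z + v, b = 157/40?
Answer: √135918398/88 ≈ 132.48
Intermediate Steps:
b = 157/40 (b = 157*(1/40) = 157/40 ≈ 3.9250)
Y(z, v) = v - 15*z (Y(z, v) = -15*z + v = v - 15*z)
√(Y(b/(-132), 194) + 17357) = √((194 - 471/(8*(-132))) + 17357) = √((194 - 471*(-1)/(8*132)) + 17357) = √((194 - 15*(-157/5280)) + 17357) = √((194 + 157/352) + 17357) = √(68445/352 + 17357) = √(6178109/352) = √135918398/88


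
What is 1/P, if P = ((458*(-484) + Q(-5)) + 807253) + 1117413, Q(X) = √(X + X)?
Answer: 851497/1450094282023 - I*√10/2900188564046 ≈ 5.872e-7 - 1.0904e-12*I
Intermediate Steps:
Q(X) = √2*√X (Q(X) = √(2*X) = √2*√X)
P = 1702994 + I*√10 (P = ((458*(-484) + √2*√(-5)) + 807253) + 1117413 = ((-221672 + √2*(I*√5)) + 807253) + 1117413 = ((-221672 + I*√10) + 807253) + 1117413 = (585581 + I*√10) + 1117413 = 1702994 + I*√10 ≈ 1.703e+6 + 3.1623*I)
1/P = 1/(1702994 + I*√10)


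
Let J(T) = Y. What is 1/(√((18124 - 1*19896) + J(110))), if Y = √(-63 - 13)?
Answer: √2/(2*√(-886 + I*√19)) ≈ 5.8435e-5 - 0.023755*I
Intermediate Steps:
Y = 2*I*√19 (Y = √(-76) = 2*I*√19 ≈ 8.7178*I)
J(T) = 2*I*√19
1/(√((18124 - 1*19896) + J(110))) = 1/(√((18124 - 1*19896) + 2*I*√19)) = 1/(√((18124 - 19896) + 2*I*√19)) = 1/(√(-1772 + 2*I*√19)) = (-1772 + 2*I*√19)^(-½)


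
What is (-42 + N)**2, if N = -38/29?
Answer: 1577536/841 ≈ 1875.8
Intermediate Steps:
N = -38/29 (N = -38*1/29 = -38/29 ≈ -1.3103)
(-42 + N)**2 = (-42 - 38/29)**2 = (-1256/29)**2 = 1577536/841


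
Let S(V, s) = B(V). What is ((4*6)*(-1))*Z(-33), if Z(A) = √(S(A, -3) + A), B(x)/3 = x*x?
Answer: -168*√66 ≈ -1364.8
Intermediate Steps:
B(x) = 3*x² (B(x) = 3*(x*x) = 3*x²)
S(V, s) = 3*V²
Z(A) = √(A + 3*A²) (Z(A) = √(3*A² + A) = √(A + 3*A²))
((4*6)*(-1))*Z(-33) = ((4*6)*(-1))*√(-33*(1 + 3*(-33))) = (24*(-1))*√(-33*(1 - 99)) = -24*7*√66 = -168*√66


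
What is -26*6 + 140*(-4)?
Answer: -716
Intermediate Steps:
-26*6 + 140*(-4) = -156 - 560 = -716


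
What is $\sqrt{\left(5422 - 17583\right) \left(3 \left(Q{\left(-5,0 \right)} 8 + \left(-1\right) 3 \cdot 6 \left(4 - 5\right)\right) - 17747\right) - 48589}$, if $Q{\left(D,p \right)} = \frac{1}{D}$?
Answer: $\frac{2 \sqrt{1344839730}}{5} \approx 14669.0$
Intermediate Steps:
$\sqrt{\left(5422 - 17583\right) \left(3 \left(Q{\left(-5,0 \right)} 8 + \left(-1\right) 3 \cdot 6 \left(4 - 5\right)\right) - 17747\right) - 48589} = \sqrt{\left(5422 - 17583\right) \left(3 \left(\frac{1}{-5} \cdot 8 + \left(-1\right) 3 \cdot 6 \left(4 - 5\right)\right) - 17747\right) - 48589} = \sqrt{- 12161 \left(3 \left(\left(- \frac{1}{5}\right) 8 + \left(-3\right) 6 \left(-1\right)\right) - 17747\right) - 48589} = \sqrt{- 12161 \left(3 \left(- \frac{8}{5} - -18\right) - 17747\right) - 48589} = \sqrt{- 12161 \left(3 \left(- \frac{8}{5} + 18\right) - 17747\right) - 48589} = \sqrt{- 12161 \left(3 \cdot \frac{82}{5} - 17747\right) - 48589} = \sqrt{- 12161 \left(\frac{246}{5} - 17747\right) - 48589} = \sqrt{\left(-12161\right) \left(- \frac{88489}{5}\right) - 48589} = \sqrt{\frac{1076114729}{5} - 48589} = \sqrt{\frac{1075871784}{5}} = \frac{2 \sqrt{1344839730}}{5}$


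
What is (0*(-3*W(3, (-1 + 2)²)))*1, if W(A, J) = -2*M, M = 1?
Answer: 0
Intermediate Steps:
W(A, J) = -2 (W(A, J) = -2*1 = -2)
(0*(-3*W(3, (-1 + 2)²)))*1 = (0*(-3*(-2)))*1 = (0*6)*1 = 0*1 = 0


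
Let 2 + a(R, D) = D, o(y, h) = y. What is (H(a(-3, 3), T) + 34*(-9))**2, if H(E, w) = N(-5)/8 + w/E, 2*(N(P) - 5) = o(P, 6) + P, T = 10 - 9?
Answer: 93025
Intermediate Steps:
T = 1
N(P) = 5 + P (N(P) = 5 + (P + P)/2 = 5 + (2*P)/2 = 5 + P)
a(R, D) = -2 + D
H(E, w) = w/E (H(E, w) = (5 - 5)/8 + w/E = 0*(1/8) + w/E = 0 + w/E = w/E)
(H(a(-3, 3), T) + 34*(-9))**2 = (1/(-2 + 3) + 34*(-9))**2 = (1/1 - 306)**2 = (1*1 - 306)**2 = (1 - 306)**2 = (-305)**2 = 93025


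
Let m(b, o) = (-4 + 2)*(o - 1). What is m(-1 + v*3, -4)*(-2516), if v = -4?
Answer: -25160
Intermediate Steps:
m(b, o) = 2 - 2*o (m(b, o) = -2*(-1 + o) = 2 - 2*o)
m(-1 + v*3, -4)*(-2516) = (2 - 2*(-4))*(-2516) = (2 + 8)*(-2516) = 10*(-2516) = -25160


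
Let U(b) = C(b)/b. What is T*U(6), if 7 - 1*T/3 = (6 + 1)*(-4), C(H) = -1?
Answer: -35/2 ≈ -17.500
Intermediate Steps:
U(b) = -1/b
T = 105 (T = 21 - 3*(6 + 1)*(-4) = 21 - 21*(-4) = 21 - 3*(-28) = 21 + 84 = 105)
T*U(6) = 105*(-1/6) = 105*(-1*⅙) = 105*(-⅙) = -35/2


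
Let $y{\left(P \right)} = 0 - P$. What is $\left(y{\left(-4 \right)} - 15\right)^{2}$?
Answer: $121$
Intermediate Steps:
$y{\left(P \right)} = - P$
$\left(y{\left(-4 \right)} - 15\right)^{2} = \left(\left(-1\right) \left(-4\right) - 15\right)^{2} = \left(4 - 15\right)^{2} = \left(-11\right)^{2} = 121$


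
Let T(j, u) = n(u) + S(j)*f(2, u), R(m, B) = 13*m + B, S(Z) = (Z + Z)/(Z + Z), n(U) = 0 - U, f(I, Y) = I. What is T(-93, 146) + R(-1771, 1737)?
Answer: -21430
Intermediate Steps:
n(U) = -U
S(Z) = 1 (S(Z) = (2*Z)/((2*Z)) = (2*Z)*(1/(2*Z)) = 1)
R(m, B) = B + 13*m
T(j, u) = 2 - u (T(j, u) = -u + 1*2 = -u + 2 = 2 - u)
T(-93, 146) + R(-1771, 1737) = (2 - 1*146) + (1737 + 13*(-1771)) = (2 - 146) + (1737 - 23023) = -144 - 21286 = -21430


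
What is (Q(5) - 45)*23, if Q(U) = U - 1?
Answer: -943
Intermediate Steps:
Q(U) = -1 + U
(Q(5) - 45)*23 = ((-1 + 5) - 45)*23 = (4 - 45)*23 = -41*23 = -943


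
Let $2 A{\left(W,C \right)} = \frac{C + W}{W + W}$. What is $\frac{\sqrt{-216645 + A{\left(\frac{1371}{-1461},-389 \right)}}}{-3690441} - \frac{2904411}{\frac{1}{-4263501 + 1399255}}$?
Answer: $8318947589106 - \frac{i \sqrt{45224395530}}{1686531537} \approx 8.3189 \cdot 10^{12} - 0.00012609 i$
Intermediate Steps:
$A{\left(W,C \right)} = \frac{C + W}{4 W}$ ($A{\left(W,C \right)} = \frac{\left(C + W\right) \frac{1}{W + W}}{2} = \frac{\left(C + W\right) \frac{1}{2 W}}{2} = \frac{\frac{1}{2} \frac{1}{W} \left(C + W\right)}{2} = \frac{C + W}{4 W}$)
$\frac{\sqrt{-216645 + A{\left(\frac{1371}{-1461},-389 \right)}}}{-3690441} - \frac{2904411}{\frac{1}{-4263501 + 1399255}} = \frac{\sqrt{-216645 + \frac{-389 + \frac{1371}{-1461}}{4 \frac{1371}{-1461}}}}{-3690441} - \frac{2904411}{\frac{1}{-4263501 + 1399255}} = \sqrt{-216645 + \frac{-389 + 1371 \left(- \frac{1}{1461}\right)}{4 \cdot 1371 \left(- \frac{1}{1461}\right)}} \left(- \frac{1}{3690441}\right) - \frac{2904411}{\frac{1}{-2864246}} = \sqrt{-216645 + \frac{-389 - \frac{457}{487}}{4 \left(- \frac{457}{487}\right)}} \left(- \frac{1}{3690441}\right) - \frac{2904411}{- \frac{1}{2864246}} = \sqrt{-216645 + \frac{1}{4} \left(- \frac{487}{457}\right) \left(- \frac{189900}{487}\right)} \left(- \frac{1}{3690441}\right) - -8318947589106 = \sqrt{-216645 + \frac{47475}{457}} \left(- \frac{1}{3690441}\right) + 8318947589106 = \sqrt{- \frac{98959290}{457}} \left(- \frac{1}{3690441}\right) + 8318947589106 = \frac{i \sqrt{45224395530}}{457} \left(- \frac{1}{3690441}\right) + 8318947589106 = - \frac{i \sqrt{45224395530}}{1686531537} + 8318947589106 = 8318947589106 - \frac{i \sqrt{45224395530}}{1686531537}$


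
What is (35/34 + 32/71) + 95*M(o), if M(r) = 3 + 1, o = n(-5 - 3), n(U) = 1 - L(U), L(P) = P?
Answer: 920893/2414 ≈ 381.48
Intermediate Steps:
n(U) = 1 - U
o = 9 (o = 1 - (-5 - 3) = 1 - 1*(-8) = 1 + 8 = 9)
M(r) = 4
(35/34 + 32/71) + 95*M(o) = (35/34 + 32/71) + 95*4 = (35*(1/34) + 32*(1/71)) + 380 = (35/34 + 32/71) + 380 = 3573/2414 + 380 = 920893/2414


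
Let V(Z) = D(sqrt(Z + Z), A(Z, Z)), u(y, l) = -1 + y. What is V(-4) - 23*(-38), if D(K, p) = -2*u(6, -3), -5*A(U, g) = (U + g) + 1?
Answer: 864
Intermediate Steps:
A(U, g) = -1/5 - U/5 - g/5 (A(U, g) = -((U + g) + 1)/5 = -(1 + U + g)/5 = -1/5 - U/5 - g/5)
D(K, p) = -10 (D(K, p) = -2*(-1 + 6) = -2*5 = -10)
V(Z) = -10
V(-4) - 23*(-38) = -10 - 23*(-38) = -10 + 874 = 864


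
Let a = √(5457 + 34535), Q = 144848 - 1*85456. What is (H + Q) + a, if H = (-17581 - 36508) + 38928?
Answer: 44231 + 2*√9998 ≈ 44431.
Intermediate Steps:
H = -15161 (H = -54089 + 38928 = -15161)
Q = 59392 (Q = 144848 - 85456 = 59392)
a = 2*√9998 (a = √39992 = 2*√9998 ≈ 199.98)
(H + Q) + a = (-15161 + 59392) + 2*√9998 = 44231 + 2*√9998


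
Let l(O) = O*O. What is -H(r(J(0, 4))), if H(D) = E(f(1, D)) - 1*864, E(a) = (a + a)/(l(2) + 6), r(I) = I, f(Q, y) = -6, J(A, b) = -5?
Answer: 4326/5 ≈ 865.20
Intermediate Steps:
l(O) = O²
E(a) = a/5 (E(a) = (a + a)/(2² + 6) = (2*a)/(4 + 6) = (2*a)/10 = (2*a)*(⅒) = a/5)
H(D) = -4326/5 (H(D) = (⅕)*(-6) - 1*864 = -6/5 - 864 = -4326/5)
-H(r(J(0, 4))) = -1*(-4326/5) = 4326/5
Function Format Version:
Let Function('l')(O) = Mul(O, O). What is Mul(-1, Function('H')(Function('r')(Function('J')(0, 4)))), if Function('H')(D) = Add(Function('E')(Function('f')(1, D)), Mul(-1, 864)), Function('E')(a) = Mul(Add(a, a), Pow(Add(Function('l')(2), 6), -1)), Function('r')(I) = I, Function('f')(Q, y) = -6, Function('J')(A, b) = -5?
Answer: Rational(4326, 5) ≈ 865.20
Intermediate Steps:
Function('l')(O) = Pow(O, 2)
Function('E')(a) = Mul(Rational(1, 5), a) (Function('E')(a) = Mul(Add(a, a), Pow(Add(Pow(2, 2), 6), -1)) = Mul(Mul(2, a), Pow(Add(4, 6), -1)) = Mul(Mul(2, a), Pow(10, -1)) = Mul(Mul(2, a), Rational(1, 10)) = Mul(Rational(1, 5), a))
Function('H')(D) = Rational(-4326, 5) (Function('H')(D) = Add(Mul(Rational(1, 5), -6), Mul(-1, 864)) = Add(Rational(-6, 5), -864) = Rational(-4326, 5))
Mul(-1, Function('H')(Function('r')(Function('J')(0, 4)))) = Mul(-1, Rational(-4326, 5)) = Rational(4326, 5)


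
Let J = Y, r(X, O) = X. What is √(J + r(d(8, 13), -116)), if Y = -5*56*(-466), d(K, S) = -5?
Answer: 5*√5219 ≈ 361.21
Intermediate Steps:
Y = 130480 (Y = -280*(-466) = 130480)
J = 130480
√(J + r(d(8, 13), -116)) = √(130480 - 5) = √130475 = 5*√5219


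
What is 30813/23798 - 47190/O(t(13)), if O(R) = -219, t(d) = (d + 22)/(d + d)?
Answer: 5158793/23798 ≈ 216.77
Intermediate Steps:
t(d) = (22 + d)/(2*d) (t(d) = (22 + d)/((2*d)) = (22 + d)*(1/(2*d)) = (22 + d)/(2*d))
30813/23798 - 47190/O(t(13)) = 30813/23798 - 47190/(-219) = 30813*(1/23798) - 47190*(-1/219) = 30813/23798 + 15730/73 = 5158793/23798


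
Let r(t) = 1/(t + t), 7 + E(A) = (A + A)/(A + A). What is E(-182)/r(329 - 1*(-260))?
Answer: -7068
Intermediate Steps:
E(A) = -6 (E(A) = -7 + (A + A)/(A + A) = -7 + (2*A)/((2*A)) = -7 + (2*A)*(1/(2*A)) = -7 + 1 = -6)
r(t) = 1/(2*t)
E(-182)/r(329 - 1*(-260)) = -6/(1/(2*(329 - 1*(-260)))) = -6/(1/(2*(329 + 260))) = -6/((½)/589) = -6/((½)*(1/589)) = -6/1/1178 = -6*1178 = -7068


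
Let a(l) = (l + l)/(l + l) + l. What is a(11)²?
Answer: 144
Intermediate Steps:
a(l) = 1 + l (a(l) = (2*l)/((2*l)) + l = (2*l)*(1/(2*l)) + l = 1 + l)
a(11)² = (1 + 11)² = 12² = 144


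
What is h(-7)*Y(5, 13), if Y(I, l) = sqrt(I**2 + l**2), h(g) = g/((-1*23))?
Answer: 7*sqrt(194)/23 ≈ 4.2391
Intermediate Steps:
h(g) = -g/23 (h(g) = g/(-23) = g*(-1/23) = -g/23)
h(-7)*Y(5, 13) = (-1/23*(-7))*sqrt(5**2 + 13**2) = 7*sqrt(25 + 169)/23 = 7*sqrt(194)/23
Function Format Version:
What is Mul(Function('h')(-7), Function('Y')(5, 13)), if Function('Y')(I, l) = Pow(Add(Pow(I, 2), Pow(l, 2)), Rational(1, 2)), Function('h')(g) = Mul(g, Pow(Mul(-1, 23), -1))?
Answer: Mul(Rational(7, 23), Pow(194, Rational(1, 2))) ≈ 4.2391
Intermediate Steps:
Function('h')(g) = Mul(Rational(-1, 23), g) (Function('h')(g) = Mul(g, Pow(-23, -1)) = Mul(g, Rational(-1, 23)) = Mul(Rational(-1, 23), g))
Mul(Function('h')(-7), Function('Y')(5, 13)) = Mul(Mul(Rational(-1, 23), -7), Pow(Add(Pow(5, 2), Pow(13, 2)), Rational(1, 2))) = Mul(Rational(7, 23), Pow(Add(25, 169), Rational(1, 2))) = Mul(Rational(7, 23), Pow(194, Rational(1, 2)))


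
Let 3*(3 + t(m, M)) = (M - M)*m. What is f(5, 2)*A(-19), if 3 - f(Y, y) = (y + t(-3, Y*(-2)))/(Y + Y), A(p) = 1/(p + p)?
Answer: -31/380 ≈ -0.081579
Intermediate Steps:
t(m, M) = -3 (t(m, M) = -3 + ((M - M)*m)/3 = -3 + (0*m)/3 = -3 + (1/3)*0 = -3 + 0 = -3)
A(p) = 1/(2*p)
f(Y, y) = 3 - (-3 + y)/(2*Y) (f(Y, y) = 3 - (y - 3)/(Y + Y) = 3 - (-3 + y)/(2*Y))
f(5, 2)*A(-19) = ((1/2)*(3 - 1*2 + 6*5)/5)*((1/2)/(-19)) = ((1/2)*(1/5)*(3 - 2 + 30))*((1/2)*(-1/19)) = ((1/2)*(1/5)*31)*(-1/38) = (31/10)*(-1/38) = -31/380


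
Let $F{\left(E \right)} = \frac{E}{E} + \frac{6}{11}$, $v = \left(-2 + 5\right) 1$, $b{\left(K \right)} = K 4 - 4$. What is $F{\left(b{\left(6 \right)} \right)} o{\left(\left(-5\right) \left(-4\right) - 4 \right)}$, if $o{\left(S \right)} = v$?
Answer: $\frac{51}{11} \approx 4.6364$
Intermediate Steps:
$b{\left(K \right)} = -4 + 4 K$ ($b{\left(K \right)} = 4 K - 4 = -4 + 4 K$)
$v = 3$ ($v = 3 \cdot 1 = 3$)
$o{\left(S \right)} = 3$
$F{\left(E \right)} = \frac{17}{11}$ ($F{\left(E \right)} = 1 + 6 \cdot \frac{1}{11} = 1 + \frac{6}{11} = \frac{17}{11}$)
$F{\left(b{\left(6 \right)} \right)} o{\left(\left(-5\right) \left(-4\right) - 4 \right)} = \frac{17}{11} \cdot 3 = \frac{51}{11}$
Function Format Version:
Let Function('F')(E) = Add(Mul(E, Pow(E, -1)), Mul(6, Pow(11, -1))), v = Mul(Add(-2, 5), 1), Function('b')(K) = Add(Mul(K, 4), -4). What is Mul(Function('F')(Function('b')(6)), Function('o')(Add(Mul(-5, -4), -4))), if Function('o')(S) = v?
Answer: Rational(51, 11) ≈ 4.6364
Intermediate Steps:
Function('b')(K) = Add(-4, Mul(4, K)) (Function('b')(K) = Add(Mul(4, K), -4) = Add(-4, Mul(4, K)))
v = 3 (v = Mul(3, 1) = 3)
Function('o')(S) = 3
Function('F')(E) = Rational(17, 11) (Function('F')(E) = Add(1, Mul(6, Rational(1, 11))) = Add(1, Rational(6, 11)) = Rational(17, 11))
Mul(Function('F')(Function('b')(6)), Function('o')(Add(Mul(-5, -4), -4))) = Mul(Rational(17, 11), 3) = Rational(51, 11)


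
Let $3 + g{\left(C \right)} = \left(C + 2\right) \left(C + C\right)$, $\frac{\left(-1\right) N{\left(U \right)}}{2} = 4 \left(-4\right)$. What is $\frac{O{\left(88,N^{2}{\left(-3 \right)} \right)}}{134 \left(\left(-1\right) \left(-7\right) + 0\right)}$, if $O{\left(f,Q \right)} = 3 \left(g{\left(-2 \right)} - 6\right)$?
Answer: $- \frac{27}{938} \approx -0.028785$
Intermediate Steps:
$N{\left(U \right)} = 32$ ($N{\left(U \right)} = - 2 \cdot 4 \left(-4\right) = \left(-2\right) \left(-16\right) = 32$)
$g{\left(C \right)} = -3 + 2 C \left(2 + C\right)$ ($g{\left(C \right)} = -3 + \left(C + 2\right) \left(C + C\right) = -3 + \left(2 + C\right) 2 C = -3 + 2 C \left(2 + C\right)$)
$O{\left(f,Q \right)} = -27$ ($O{\left(f,Q \right)} = 3 \left(\left(-3 + 2 \left(-2\right)^{2} + 4 \left(-2\right)\right) - 6\right) = 3 \left(\left(-3 + 2 \cdot 4 - 8\right) - 6\right) = 3 \left(\left(-3 + 8 - 8\right) - 6\right) = 3 \left(-3 - 6\right) = 3 \left(-9\right) = -27$)
$\frac{O{\left(88,N^{2}{\left(-3 \right)} \right)}}{134 \left(\left(-1\right) \left(-7\right) + 0\right)} = - \frac{27}{134 \left(\left(-1\right) \left(-7\right) + 0\right)} = - \frac{27}{134 \left(7 + 0\right)} = - \frac{27}{134 \cdot 7} = - \frac{27}{938}$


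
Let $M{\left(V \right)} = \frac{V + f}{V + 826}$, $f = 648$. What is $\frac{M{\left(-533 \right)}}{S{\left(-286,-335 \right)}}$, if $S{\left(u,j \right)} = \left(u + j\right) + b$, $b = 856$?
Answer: $\frac{23}{13771} \approx 0.0016702$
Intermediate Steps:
$S{\left(u,j \right)} = 856 + j + u$ ($S{\left(u,j \right)} = \left(u + j\right) + 856 = \left(j + u\right) + 856 = 856 + j + u$)
$M{\left(V \right)} = \frac{648 + V}{826 + V}$ ($M{\left(V \right)} = \frac{V + 648}{V + 826} = \frac{648 + V}{826 + V}$)
$\frac{M{\left(-533 \right)}}{S{\left(-286,-335 \right)}} = \frac{\frac{1}{826 - 533} \left(648 - 533\right)}{856 - 335 - 286} = \frac{\frac{1}{293} \cdot 115}{235} = \frac{1}{293} \cdot 115 \cdot \frac{1}{235} = \frac{115}{293} \cdot \frac{1}{235} = \frac{23}{13771}$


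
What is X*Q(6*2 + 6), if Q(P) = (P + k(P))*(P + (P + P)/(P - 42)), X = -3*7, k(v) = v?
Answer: -12474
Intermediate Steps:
X = -21
Q(P) = 2*P*(P + 2*P/(-42 + P)) (Q(P) = (P + P)*(P + (P + P)/(P - 42)) = (2*P)*(P + (2*P)/(-42 + P)) = (2*P)*(P + 2*P/(-42 + P)) = 2*P*(P + 2*P/(-42 + P)))
X*Q(6*2 + 6) = -42*(6*2 + 6)²*(-40 + (6*2 + 6))/(-42 + (6*2 + 6)) = -42*(12 + 6)²*(-40 + (12 + 6))/(-42 + (12 + 6)) = -42*18²*(-40 + 18)/(-42 + 18) = -42*324*(-22)/(-24) = -42*324*(-1)*(-22)/24 = -21*594 = -12474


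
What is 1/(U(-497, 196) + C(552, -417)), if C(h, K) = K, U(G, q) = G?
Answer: -1/914 ≈ -0.0010941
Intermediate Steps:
1/(U(-497, 196) + C(552, -417)) = 1/(-497 - 417) = 1/(-914) = -1/914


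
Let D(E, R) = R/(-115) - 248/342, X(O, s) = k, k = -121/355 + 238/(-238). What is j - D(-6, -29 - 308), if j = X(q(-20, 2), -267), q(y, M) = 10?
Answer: -990233/279243 ≈ -3.5461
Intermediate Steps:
k = -476/355 (k = -121*1/355 + 238*(-1/238) = -121/355 - 1 = -476/355 ≈ -1.3408)
X(O, s) = -476/355
D(E, R) = -124/171 - R/115 (D(E, R) = R*(-1/115) - 248*1/342 = -R/115 - 124/171 = -124/171 - R/115)
j = -476/355 ≈ -1.3408
j - D(-6, -29 - 308) = -476/355 - (-124/171 - (-29 - 308)/115) = -476/355 - (-124/171 - 1/115*(-337)) = -476/355 - (-124/171 + 337/115) = -476/355 - 1*43367/19665 = -476/355 - 43367/19665 = -990233/279243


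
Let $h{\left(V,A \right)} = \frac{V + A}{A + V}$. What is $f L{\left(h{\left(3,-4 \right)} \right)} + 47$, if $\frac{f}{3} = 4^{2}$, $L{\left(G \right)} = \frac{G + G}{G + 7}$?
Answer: $59$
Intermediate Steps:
$h{\left(V,A \right)} = 1$ ($h{\left(V,A \right)} = \frac{A + V}{A + V} = 1$)
$L{\left(G \right)} = \frac{2 G}{7 + G}$
$f = 48$ ($f = 3 \cdot 4^{2} = 3 \cdot 16 = 48$)
$f L{\left(h{\left(3,-4 \right)} \right)} + 47 = 48 \cdot 2 \cdot 1 \frac{1}{7 + 1} + 47 = 48 \cdot 2 \cdot 1 \cdot \frac{1}{8} + 47 = 48 \cdot \frac{1}{4} + 47 = 12 + 47 = 59$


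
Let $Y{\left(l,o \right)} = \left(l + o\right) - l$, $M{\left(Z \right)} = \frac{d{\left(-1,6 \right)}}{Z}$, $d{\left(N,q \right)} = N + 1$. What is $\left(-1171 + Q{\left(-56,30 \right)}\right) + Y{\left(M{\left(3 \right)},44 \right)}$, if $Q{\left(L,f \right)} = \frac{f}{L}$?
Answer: $- \frac{31571}{28} \approx -1127.5$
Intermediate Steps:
$d{\left(N,q \right)} = 1 + N$
$M{\left(Z \right)} = 0$ ($M{\left(Z \right)} = \frac{1 - 1}{Z} = \frac{0}{Z} = 0$)
$Y{\left(l,o \right)} = o$
$\left(-1171 + Q{\left(-56,30 \right)}\right) + Y{\left(M{\left(3 \right)},44 \right)} = \left(-1171 + \frac{30}{-56}\right) + 44 = \left(-1171 + 30 \left(- \frac{1}{56}\right)\right) + 44 = \left(-1171 - \frac{15}{28}\right) + 44 = - \frac{32803}{28} + 44 = - \frac{31571}{28}$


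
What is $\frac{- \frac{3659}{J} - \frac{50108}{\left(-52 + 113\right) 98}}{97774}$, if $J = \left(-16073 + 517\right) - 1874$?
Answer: $- \frac{60822067}{727693750140} \approx -8.3582 \cdot 10^{-5}$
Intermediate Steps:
$J = -17430$ ($J = -15556 - 1874 = -17430$)
$\frac{- \frac{3659}{J} - \frac{50108}{\left(-52 + 113\right) 98}}{97774} = \frac{- \frac{3659}{-17430} - \frac{50108}{\left(-52 + 113\right) 98}}{97774} = \left(\left(-3659\right) \left(- \frac{1}{17430}\right) - \frac{50108}{61 \cdot 98}\right) \frac{1}{97774} = \left(\frac{3659}{17430} - \frac{50108}{5978}\right) \frac{1}{97774} = \left(\frac{3659}{17430} - \frac{25054}{2989}\right) \frac{1}{97774} = \left(- \frac{60822067}{7442610}\right) \frac{1}{97774} = - \frac{60822067}{727693750140}$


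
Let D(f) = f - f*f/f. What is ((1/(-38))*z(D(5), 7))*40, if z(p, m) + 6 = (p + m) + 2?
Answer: -60/19 ≈ -3.1579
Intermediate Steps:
D(f) = 0 (D(f) = f - f²/f = f - f = 0)
z(p, m) = -4 + m + p (z(p, m) = -6 + ((p + m) + 2) = -6 + ((m + p) + 2) = -6 + (2 + m + p) = -4 + m + p)
((1/(-38))*z(D(5), 7))*40 = ((1/(-38))*(-4 + 7 + 0))*40 = ((1*(-1/38))*3)*40 = -1/38*3*40 = -3/38*40 = -60/19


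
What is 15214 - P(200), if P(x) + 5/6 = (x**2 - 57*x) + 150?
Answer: -81211/6 ≈ -13535.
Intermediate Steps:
P(x) = 895/6 + x**2 - 57*x (P(x) = -5/6 + ((x**2 - 57*x) + 150) = -5/6 + (150 + x**2 - 57*x) = 895/6 + x**2 - 57*x)
15214 - P(200) = 15214 - (895/6 + 200**2 - 57*200) = 15214 - (895/6 + 40000 - 11400) = 15214 - 1*172495/6 = 15214 - 172495/6 = -81211/6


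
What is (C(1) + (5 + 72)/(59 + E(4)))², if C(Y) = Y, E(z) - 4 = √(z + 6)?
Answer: (140 + √10)²/(63 + √10)² ≈ 4.6821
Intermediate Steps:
E(z) = 4 + √(6 + z) (E(z) = 4 + √(z + 6) = 4 + √(6 + z))
(C(1) + (5 + 72)/(59 + E(4)))² = (1 + (5 + 72)/(59 + (4 + √(6 + 4))))² = (1 + 77/(59 + (4 + √10)))² = (1 + 77/(63 + √10))²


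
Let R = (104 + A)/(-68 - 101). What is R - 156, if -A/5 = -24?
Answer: -26588/169 ≈ -157.33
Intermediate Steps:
A = 120 (A = -5*(-24) = 120)
R = -224/169 (R = (104 + 120)/(-68 - 101) = 224/(-169) = 224*(-1/169) = -224/169 ≈ -1.3254)
R - 156 = -224/169 - 156 = -26588/169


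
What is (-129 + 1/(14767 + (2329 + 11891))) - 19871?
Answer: -579739999/28987 ≈ -20000.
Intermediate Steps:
(-129 + 1/(14767 + (2329 + 11891))) - 19871 = (-129 + 1/(14767 + 14220)) - 19871 = (-129 + 1/28987) - 19871 = -3739322/28987 - 19871 = -579739999/28987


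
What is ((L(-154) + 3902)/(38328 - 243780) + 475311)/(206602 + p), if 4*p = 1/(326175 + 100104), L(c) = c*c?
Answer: 4625296143762574/2010464104878931 ≈ 2.3006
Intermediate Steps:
L(c) = c²
p = 1/1705116 (p = 1/(4*(326175 + 100104)) = (¼)/426279 = (¼)*(1/426279) = 1/1705116 ≈ 5.8647e-7)
((L(-154) + 3902)/(38328 - 243780) + 475311)/(206602 + p) = (((-154)² + 3902)/(38328 - 243780) + 475311)/(206602 + 1/1705116) = ((23716 + 3902)/(-205452) + 475311)/(352280375833/1705116) = (27618*(-1/205452) + 475311)*(1705116/352280375833) = (-4603/34242 + 475311)*(1705116/352280375833) = (16275594659/34242)*(1705116/352280375833) = 4625296143762574/2010464104878931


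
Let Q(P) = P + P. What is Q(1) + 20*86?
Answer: 1722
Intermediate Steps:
Q(P) = 2*P
Q(1) + 20*86 = 2*1 + 20*86 = 2 + 1720 = 1722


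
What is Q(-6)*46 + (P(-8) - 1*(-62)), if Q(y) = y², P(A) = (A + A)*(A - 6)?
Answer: 1942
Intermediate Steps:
P(A) = 2*A*(-6 + A) (P(A) = (2*A)*(-6 + A) = 2*A*(-6 + A))
Q(-6)*46 + (P(-8) - 1*(-62)) = (-6)²*46 + (2*(-8)*(-6 - 8) - 1*(-62)) = 36*46 + (2*(-8)*(-14) + 62) = 1656 + (224 + 62) = 1656 + 286 = 1942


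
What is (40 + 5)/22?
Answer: 45/22 ≈ 2.0455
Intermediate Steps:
(40 + 5)/22 = 45*(1/22) = 45/22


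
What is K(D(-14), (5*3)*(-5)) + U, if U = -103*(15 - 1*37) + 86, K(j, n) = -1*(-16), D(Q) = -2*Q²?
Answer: 2368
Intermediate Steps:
K(j, n) = 16
U = 2352 (U = -103*(15 - 37) + 86 = -103*(-22) + 86 = 2266 + 86 = 2352)
K(D(-14), (5*3)*(-5)) + U = 16 + 2352 = 2368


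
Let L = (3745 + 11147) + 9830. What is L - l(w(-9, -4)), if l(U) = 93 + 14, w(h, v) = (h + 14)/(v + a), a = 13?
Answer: 24615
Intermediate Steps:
w(h, v) = (14 + h)/(13 + v) (w(h, v) = (h + 14)/(v + 13) = (14 + h)/(13 + v))
l(U) = 107
L = 24722 (L = 14892 + 9830 = 24722)
L - l(w(-9, -4)) = 24722 - 1*107 = 24722 - 107 = 24615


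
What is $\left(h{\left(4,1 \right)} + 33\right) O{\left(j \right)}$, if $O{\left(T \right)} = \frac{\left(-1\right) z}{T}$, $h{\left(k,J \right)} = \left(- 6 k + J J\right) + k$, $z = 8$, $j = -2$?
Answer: $56$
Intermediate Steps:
$h{\left(k,J \right)} = J^{2} - 5 k$ ($h{\left(k,J \right)} = \left(- 6 k + J^{2}\right) + k = \left(J^{2} - 6 k\right) + k = J^{2} - 5 k$)
$O{\left(T \right)} = - \frac{8}{T}$ ($O{\left(T \right)} = \frac{\left(-1\right) 8}{T} = - \frac{8}{T}$)
$\left(h{\left(4,1 \right)} + 33\right) O{\left(j \right)} = \left(\left(1^{2} - 20\right) + 33\right) \left(- \frac{8}{-2}\right) = \left(\left(1 - 20\right) + 33\right) \left(\left(-8\right) \left(- \frac{1}{2}\right)\right) = \left(-19 + 33\right) 4 = 14 \cdot 4 = 56$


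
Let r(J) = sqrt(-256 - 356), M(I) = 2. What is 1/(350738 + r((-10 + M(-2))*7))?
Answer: 175369/61508572628 - 3*I*sqrt(17)/61508572628 ≈ 2.8511e-6 - 2.011e-10*I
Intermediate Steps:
r(J) = 6*I*sqrt(17) (r(J) = sqrt(-612) = 6*I*sqrt(17))
1/(350738 + r((-10 + M(-2))*7)) = 1/(350738 + 6*I*sqrt(17))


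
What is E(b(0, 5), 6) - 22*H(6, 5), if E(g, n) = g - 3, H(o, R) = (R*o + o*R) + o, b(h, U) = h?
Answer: -1455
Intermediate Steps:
H(o, R) = o + 2*R*o (H(o, R) = (R*o + R*o) + o = 2*R*o + o = o + 2*R*o)
E(g, n) = -3 + g
E(b(0, 5), 6) - 22*H(6, 5) = (-3 + 0) - 132*(1 + 2*5) = -3 - 132*(1 + 10) = -3 - 132*11 = -3 - 22*66 = -3 - 1452 = -1455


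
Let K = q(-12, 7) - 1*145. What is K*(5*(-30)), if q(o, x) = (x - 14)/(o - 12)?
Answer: 86825/4 ≈ 21706.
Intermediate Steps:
q(o, x) = (-14 + x)/(-12 + o)
K = -3473/24 (K = (-14 + 7)/(-12 - 12) - 1*145 = -7/(-24) - 145 = -1/24*(-7) - 145 = 7/24 - 145 = -3473/24 ≈ -144.71)
K*(5*(-30)) = -17365*(-30)/24 = -3473/24*(-150) = 86825/4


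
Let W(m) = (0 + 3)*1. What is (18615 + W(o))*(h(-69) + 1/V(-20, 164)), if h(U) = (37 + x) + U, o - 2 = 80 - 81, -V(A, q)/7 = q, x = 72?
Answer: 427459971/574 ≈ 7.4470e+5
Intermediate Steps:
V(A, q) = -7*q
o = 1 (o = 2 + (80 - 81) = 2 - 1 = 1)
W(m) = 3 (W(m) = 3*1 = 3)
h(U) = 109 + U (h(U) = (37 + 72) + U = 109 + U)
(18615 + W(o))*(h(-69) + 1/V(-20, 164)) = (18615 + 3)*((109 - 69) + 1/(-7*164)) = 18618*(40 + 1/(-1148)) = 18618*(40 - 1/1148) = 18618*(45919/1148) = 427459971/574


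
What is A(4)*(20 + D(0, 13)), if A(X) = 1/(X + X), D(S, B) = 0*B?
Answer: 5/2 ≈ 2.5000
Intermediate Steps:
D(S, B) = 0
A(X) = 1/(2*X)
A(4)*(20 + D(0, 13)) = ((½)/4)*(20 + 0) = ((½)*(¼))*20 = (⅛)*20 = 5/2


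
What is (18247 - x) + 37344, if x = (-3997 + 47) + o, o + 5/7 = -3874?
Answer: 443910/7 ≈ 63416.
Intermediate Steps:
o = -27123/7 (o = -5/7 - 3874 = -27123/7 ≈ -3874.7)
x = -54773/7 (x = (-3997 + 47) - 27123/7 = -3950 - 27123/7 = -54773/7 ≈ -7824.7)
(18247 - x) + 37344 = (18247 - 1*(-54773/7)) + 37344 = (18247 + 54773/7) + 37344 = 182502/7 + 37344 = 443910/7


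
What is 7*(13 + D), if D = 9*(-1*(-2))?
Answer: 217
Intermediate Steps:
D = 18 (D = 9*2 = 18)
7*(13 + D) = 7*(13 + 18) = 7*31 = 217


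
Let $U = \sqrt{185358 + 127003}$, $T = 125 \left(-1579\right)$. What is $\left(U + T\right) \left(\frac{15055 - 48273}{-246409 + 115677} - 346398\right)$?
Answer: $\frac{4469090094770125}{65366} - \frac{22642635059 \sqrt{312361}}{65366} \approx 6.8177 \cdot 10^{10}$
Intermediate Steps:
$T = -197375$
$U = \sqrt{312361} \approx 558.89$
$\left(U + T\right) \left(\frac{15055 - 48273}{-246409 + 115677} - 346398\right) = \left(\sqrt{312361} - 197375\right) \left(\frac{15055 - 48273}{-246409 + 115677} - 346398\right) = \left(-197375 + \sqrt{312361}\right) \left(- \frac{33218}{-130732} - 346398\right) = \left(-197375 + \sqrt{312361}\right) \left(\left(-33218\right) \left(- \frac{1}{130732}\right) - 346398\right) = \left(-197375 + \sqrt{312361}\right) \left(\frac{16609}{65366} - 346398\right) = \left(-197375 + \sqrt{312361}\right) \left(- \frac{22642635059}{65366}\right) = \frac{4469090094770125}{65366} - \frac{22642635059 \sqrt{312361}}{65366}$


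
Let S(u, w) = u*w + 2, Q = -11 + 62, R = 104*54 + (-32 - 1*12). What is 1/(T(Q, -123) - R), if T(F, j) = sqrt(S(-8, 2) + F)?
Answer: -5572/31047147 - sqrt(37)/31047147 ≈ -0.00017966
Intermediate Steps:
R = 5572 (R = 5616 + (-32 - 12) = 5616 - 44 = 5572)
Q = 51
S(u, w) = 2 + u*w
T(F, j) = sqrt(-14 + F) (T(F, j) = sqrt((2 - 8*2) + F) = sqrt((2 - 16) + F) = sqrt(-14 + F))
1/(T(Q, -123) - R) = 1/(sqrt(-14 + 51) - 1*5572) = 1/(sqrt(37) - 5572) = 1/(-5572 + sqrt(37))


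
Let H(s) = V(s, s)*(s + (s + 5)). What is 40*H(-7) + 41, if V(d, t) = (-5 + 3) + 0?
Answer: 761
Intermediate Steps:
V(d, t) = -2 (V(d, t) = -2 + 0 = -2)
H(s) = -10 - 4*s (H(s) = -2*(s + (s + 5)) = -2*(s + (5 + s)) = -2*(5 + 2*s) = -10 - 4*s)
40*H(-7) + 41 = 40*(-10 - 4*(-7)) + 41 = 40*(-10 + 28) + 41 = 40*18 + 41 = 720 + 41 = 761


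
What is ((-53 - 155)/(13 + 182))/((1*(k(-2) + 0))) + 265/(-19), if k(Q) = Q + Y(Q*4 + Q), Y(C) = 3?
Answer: -4279/285 ≈ -15.014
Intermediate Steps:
k(Q) = 3 + Q (k(Q) = Q + 3 = 3 + Q)
((-53 - 155)/(13 + 182))/((1*(k(-2) + 0))) + 265/(-19) = ((-53 - 155)/(13 + 182))/((1*((3 - 2) + 0))) + 265/(-19) = (-208/195)/((1*(1 + 0))) + 265*(-1/19) = (-208*1/195)/((1*1)) - 265/19 = -16/15/1 - 265/19 = -16/15*1 - 265/19 = -16/15 - 265/19 = -4279/285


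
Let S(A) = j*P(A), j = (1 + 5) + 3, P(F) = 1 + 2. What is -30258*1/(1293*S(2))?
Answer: -3362/3879 ≈ -0.86672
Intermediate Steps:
P(F) = 3
j = 9 (j = 6 + 3 = 9)
S(A) = 27 (S(A) = 9*3 = 27)
-30258*1/(1293*S(2)) = -30258/(1293*27) = -30258/34911 = -30258*1/34911 = -3362/3879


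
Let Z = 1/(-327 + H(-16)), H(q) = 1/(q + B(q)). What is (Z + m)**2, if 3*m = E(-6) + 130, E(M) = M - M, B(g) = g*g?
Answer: 104071622402500/55430580969 ≈ 1877.5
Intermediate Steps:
B(g) = g**2
H(q) = 1/(q + q**2)
Z = -240/78479 (Z = 1/(-327 + 1/((-16)*(1 - 16))) = 1/(-327 - 1/16/(-15)) = 1/(-327 - 1/16*(-1/15)) = 1/(-327 + 1/240) = 1/(-78479/240) = -240/78479 ≈ -0.0030581)
E(M) = 0
m = 130/3 (m = (0 + 130)/3 = (1/3)*130 = 130/3 ≈ 43.333)
(Z + m)**2 = (-240/78479 + 130/3)**2 = (10201550/235437)**2 = 104071622402500/55430580969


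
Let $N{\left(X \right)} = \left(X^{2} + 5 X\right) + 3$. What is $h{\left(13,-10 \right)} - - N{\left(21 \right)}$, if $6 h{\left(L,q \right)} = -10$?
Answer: $\frac{1642}{3} \approx 547.33$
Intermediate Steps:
$h{\left(L,q \right)} = - \frac{5}{3}$ ($h{\left(L,q \right)} = \frac{1}{6} \left(-10\right) = - \frac{5}{3}$)
$N{\left(X \right)} = 3 + X^{2} + 5 X$
$h{\left(13,-10 \right)} - - N{\left(21 \right)} = - \frac{5}{3} - - (3 + 21^{2} + 5 \cdot 21) = - \frac{5}{3} - - (3 + 441 + 105) = - \frac{5}{3} - \left(-1\right) 549 = - \frac{5}{3} - -549 = - \frac{5}{3} + 549 = \frac{1642}{3}$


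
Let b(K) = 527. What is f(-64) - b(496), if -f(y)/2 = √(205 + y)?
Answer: -527 - 2*√141 ≈ -550.75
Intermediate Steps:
f(y) = -2*√(205 + y)
f(-64) - b(496) = -2*√(205 - 64) - 1*527 = -2*√141 - 527 = -527 - 2*√141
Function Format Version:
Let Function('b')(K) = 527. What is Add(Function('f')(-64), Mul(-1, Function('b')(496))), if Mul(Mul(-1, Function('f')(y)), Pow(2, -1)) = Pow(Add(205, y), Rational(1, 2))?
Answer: Add(-527, Mul(-2, Pow(141, Rational(1, 2)))) ≈ -550.75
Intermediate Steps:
Function('f')(y) = Mul(-2, Pow(Add(205, y), Rational(1, 2)))
Add(Function('f')(-64), Mul(-1, Function('b')(496))) = Add(Mul(-2, Pow(Add(205, -64), Rational(1, 2))), Mul(-1, 527)) = Add(Mul(-2, Pow(141, Rational(1, 2))), -527) = Add(-527, Mul(-2, Pow(141, Rational(1, 2))))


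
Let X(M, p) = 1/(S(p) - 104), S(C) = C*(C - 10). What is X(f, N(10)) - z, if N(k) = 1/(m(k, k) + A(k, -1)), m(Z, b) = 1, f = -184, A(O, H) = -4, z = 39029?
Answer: -35321254/905 ≈ -39029.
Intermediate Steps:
S(C) = C*(-10 + C)
N(k) = -1/3 (N(k) = 1/(1 - 4) = 1/(-3) = -1/3)
X(M, p) = 1/(-104 + p*(-10 + p)) (X(M, p) = 1/(p*(-10 + p) - 104) = 1/(-104 + p*(-10 + p)))
X(f, N(10)) - z = 1/(-104 - (-10 - 1/3)/3) - 1*39029 = 1/(-104 - 1/3*(-31/3)) - 39029 = 1/(-104 + 31/9) - 39029 = 1/(-905/9) - 39029 = -9/905 - 39029 = -35321254/905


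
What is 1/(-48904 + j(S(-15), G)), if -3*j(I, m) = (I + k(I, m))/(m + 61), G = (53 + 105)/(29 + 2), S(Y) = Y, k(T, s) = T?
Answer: -2049/100203986 ≈ -2.0448e-5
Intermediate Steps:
G = 158/31 ≈ 5.0968
j(I, m) = -2*I/(3*(61 + m)) (j(I, m) = -(I + I)/(3*(m + 61)) = -2*I/(3*(61 + m)))
1/(-48904 + j(S(-15), G)) = 1/(-48904 - 2*(-15)/(183 + 3*(158/31))) = 1/(-48904 - 2*(-15)/(183 + 474/31)) = 1/(-48904 - 2*(-15)/6147/31) = 1/(-48904 - 2*(-15)*31/6147) = 1/(-48904 + 310/2049) = 1/(-100203986/2049) = -2049/100203986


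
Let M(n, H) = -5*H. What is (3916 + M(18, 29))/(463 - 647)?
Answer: -3771/184 ≈ -20.495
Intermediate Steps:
(3916 + M(18, 29))/(463 - 647) = (3916 - 5*29)/(463 - 647) = (3916 - 145)/(-184) = 3771*(-1/184) = -3771/184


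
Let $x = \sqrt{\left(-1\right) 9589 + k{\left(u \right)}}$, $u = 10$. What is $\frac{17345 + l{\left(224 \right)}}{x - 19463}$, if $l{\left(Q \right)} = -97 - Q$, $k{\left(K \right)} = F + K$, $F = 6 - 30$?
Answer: $- \frac{4359712}{4984447} - \frac{672 i \sqrt{1067}}{4984447} \approx -0.87466 - 0.0044039 i$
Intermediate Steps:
$F = -24$ ($F = 6 - 30 = -24$)
$k{\left(K \right)} = -24 + K$
$x = 3 i \sqrt{1067}$ ($x = \sqrt{\left(-1\right) 9589 + \left(-24 + 10\right)} = \sqrt{-9589 - 14} = \sqrt{-9603} = 3 i \sqrt{1067} \approx 97.995 i$)
$\frac{17345 + l{\left(224 \right)}}{x - 19463} = \frac{17345 - 321}{3 i \sqrt{1067} - 19463} = \frac{17345 - 321}{-19463 + 3 i \sqrt{1067}} = \frac{17024}{-19463 + 3 i \sqrt{1067}}$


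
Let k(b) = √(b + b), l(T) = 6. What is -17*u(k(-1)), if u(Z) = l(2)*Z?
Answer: -102*I*√2 ≈ -144.25*I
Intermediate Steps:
k(b) = √2*√b (k(b) = √(2*b) = √2*√b)
u(Z) = 6*Z
-17*u(k(-1)) = -102*√2*√(-1) = -102*√2*I = -102*I*√2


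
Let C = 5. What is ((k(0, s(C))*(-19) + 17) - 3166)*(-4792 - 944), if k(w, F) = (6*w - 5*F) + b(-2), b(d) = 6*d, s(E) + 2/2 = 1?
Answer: 16754856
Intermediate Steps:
s(E) = 0 (s(E) = -1 + 1 = 0)
k(w, F) = -12 - 5*F + 6*w (k(w, F) = (6*w - 5*F) + 6*(-2) = (-5*F + 6*w) - 12 = -12 - 5*F + 6*w)
((k(0, s(C))*(-19) + 17) - 3166)*(-4792 - 944) = (((-12 - 5*0 + 6*0)*(-19) + 17) - 3166)*(-4792 - 944) = (((-12 + 0 + 0)*(-19) + 17) - 3166)*(-5736) = ((-12*(-19) + 17) - 3166)*(-5736) = ((228 + 17) - 3166)*(-5736) = (245 - 3166)*(-5736) = -2921*(-5736) = 16754856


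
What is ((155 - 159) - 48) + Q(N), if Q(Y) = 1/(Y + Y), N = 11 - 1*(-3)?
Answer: -1455/28 ≈ -51.964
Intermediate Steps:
N = 14 (N = 11 + 3 = 14)
Q(Y) = 1/(2*Y)
((155 - 159) - 48) + Q(N) = ((155 - 159) - 48) + (½)/14 = (-4 - 48) + (½)*(1/14) = -52 + 1/28 = -1455/28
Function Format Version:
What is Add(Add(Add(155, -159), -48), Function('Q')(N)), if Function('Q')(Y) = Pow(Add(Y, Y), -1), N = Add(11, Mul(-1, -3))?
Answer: Rational(-1455, 28) ≈ -51.964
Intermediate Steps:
N = 14 (N = Add(11, 3) = 14)
Function('Q')(Y) = Mul(Rational(1, 2), Pow(Y, -1)) (Function('Q')(Y) = Pow(Mul(2, Y), -1) = Mul(Rational(1, 2), Pow(Y, -1)))
Add(Add(Add(155, -159), -48), Function('Q')(N)) = Add(Add(Add(155, -159), -48), Mul(Rational(1, 2), Pow(14, -1))) = Add(Add(-4, -48), Mul(Rational(1, 2), Rational(1, 14))) = Add(-52, Rational(1, 28)) = Rational(-1455, 28)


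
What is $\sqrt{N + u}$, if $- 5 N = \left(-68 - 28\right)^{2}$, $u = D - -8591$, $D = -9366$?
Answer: $\frac{i \sqrt{65455}}{5} \approx 51.168 i$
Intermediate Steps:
$u = -775$ ($u = -9366 - -8591 = -9366 + 8591 = -775$)
$N = - \frac{9216}{5}$ ($N = - \frac{\left(-68 - 28\right)^{2}}{5} = - \frac{\left(-96\right)^{2}}{5} = \left(- \frac{1}{5}\right) 9216 = - \frac{9216}{5} \approx -1843.2$)
$\sqrt{N + u} = \sqrt{- \frac{9216}{5} - 775} = \sqrt{- \frac{13091}{5}} = \frac{i \sqrt{65455}}{5}$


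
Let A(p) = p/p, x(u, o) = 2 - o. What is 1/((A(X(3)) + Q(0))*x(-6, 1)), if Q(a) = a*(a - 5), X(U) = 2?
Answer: 1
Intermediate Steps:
Q(a) = a*(-5 + a)
A(p) = 1
1/((A(X(3)) + Q(0))*x(-6, 1)) = 1/((1 + 0*(-5 + 0))*(2 - 1*1)) = 1/((1 + 0*(-5))*(2 - 1)) = 1/((1 + 0)*1) = 1/(1*1) = 1/1 = 1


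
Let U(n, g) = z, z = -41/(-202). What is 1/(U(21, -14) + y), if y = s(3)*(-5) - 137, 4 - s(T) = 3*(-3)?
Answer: -202/40763 ≈ -0.0049555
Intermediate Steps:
s(T) = 13 (s(T) = 4 - 3*(-3) = 4 - 1*(-9) = 4 + 9 = 13)
z = 41/202 (z = -41*(-1/202) = 41/202 ≈ 0.20297)
U(n, g) = 41/202
y = -202 (y = 13*(-5) - 137 = -65 - 137 = -202)
1/(U(21, -14) + y) = 1/(41/202 - 202) = 1/(-40763/202) = -202/40763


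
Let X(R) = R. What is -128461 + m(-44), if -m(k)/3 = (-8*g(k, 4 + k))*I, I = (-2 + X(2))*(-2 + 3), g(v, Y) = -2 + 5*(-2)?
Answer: -128461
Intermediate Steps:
g(v, Y) = -12 (g(v, Y) = -2 - 10 = -12)
I = 0 (I = (-2 + 2)*(-2 + 3) = 0*1 = 0)
m(k) = 0 (m(k) = -3*(-8*(-12))*0 = -288*0 = -3*0 = 0)
-128461 + m(-44) = -128461 + 0 = -128461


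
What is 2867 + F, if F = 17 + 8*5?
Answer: 2924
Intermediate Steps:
F = 57 (F = 17 + 40 = 57)
2867 + F = 2867 + 57 = 2924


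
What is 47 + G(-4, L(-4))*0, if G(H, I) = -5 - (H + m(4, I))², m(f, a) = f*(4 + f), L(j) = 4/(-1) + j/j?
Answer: 47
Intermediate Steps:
L(j) = -3 (L(j) = 4*(-1) + 1 = -4 + 1 = -3)
G(H, I) = -5 - (32 + H)² (G(H, I) = -5 - (H + 4*(4 + 4))² = -5 - (H + 4*8)² = -5 - (H + 32)² = -5 - (32 + H)²)
47 + G(-4, L(-4))*0 = 47 + (-5 - (32 - 4)²)*0 = 47 + (-5 - 1*28²)*0 = 47 + (-5 - 1*784)*0 = 47 + (-5 - 784)*0 = 47 - 789*0 = 47 + 0 = 47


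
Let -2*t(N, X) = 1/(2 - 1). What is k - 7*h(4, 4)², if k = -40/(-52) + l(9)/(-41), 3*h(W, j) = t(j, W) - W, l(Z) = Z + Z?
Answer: -32875/2132 ≈ -15.420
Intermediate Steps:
l(Z) = 2*Z
t(N, X) = -½ (t(N, X) = -1/(2*(2 - 1)) = -½/1 = -½*1 = -½)
h(W, j) = -⅙ - W/3 (h(W, j) = (-½ - W)/3 = -⅙ - W/3)
k = 176/533 (k = -40/(-52) + (2*9)/(-41) = -40*(-1/52) + 18*(-1/41) = 10/13 - 18/41 = 176/533 ≈ 0.33021)
k - 7*h(4, 4)² = 176/533 - 7*(-⅙ - ⅓*4)² = 176/533 - 7*(-⅙ - 4/3)² = 176/533 - 7*(-3/2)² = 176/533 - 7*9/4 = 176/533 - 63/4 = -32875/2132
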